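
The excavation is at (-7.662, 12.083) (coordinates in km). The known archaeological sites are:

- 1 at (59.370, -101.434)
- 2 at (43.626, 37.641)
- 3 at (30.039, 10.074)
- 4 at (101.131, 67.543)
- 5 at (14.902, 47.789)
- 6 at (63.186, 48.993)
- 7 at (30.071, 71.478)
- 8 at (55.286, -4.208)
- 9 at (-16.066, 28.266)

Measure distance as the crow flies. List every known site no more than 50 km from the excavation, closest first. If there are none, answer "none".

Distances from (-7.662, 12.083):
1: 131.831 km
2: 57.303 km
3: 37.754 km
4: 122.114 km
5: 42.238 km
6: 79.886 km
7: 70.367 km
8: 65.022 km
9: 18.235 km
Threshold 50 km: 9 (18.235 km), 3 (37.754 km), 5 (42.238 km) are within range.

9, 3, 5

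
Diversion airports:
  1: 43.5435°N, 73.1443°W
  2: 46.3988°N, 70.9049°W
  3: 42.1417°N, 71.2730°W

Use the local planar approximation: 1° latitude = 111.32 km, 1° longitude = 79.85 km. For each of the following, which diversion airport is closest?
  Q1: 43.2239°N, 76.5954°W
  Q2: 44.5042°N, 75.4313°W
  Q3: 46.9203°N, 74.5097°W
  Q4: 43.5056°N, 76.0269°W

Q1→1; Q2→1; Q3→2; Q4→1

Q1 at 43.2239°N, 76.5954°W:
  1: √((0.3196·111.32)² + (3.4511·79.85)²) = √(1265.784976 + 75939.009532) = 277.8575 km
  2: √((3.1749·111.32)² + (5.6905·79.85)²) = √(124912.671594 + 206467.023224) = 575.6559 km
  3: √((-1.0822·111.32)² + (5.3224·79.85)²) = √(14513.142334 + 180619.594040) = 441.7383 km
  → nearest: 1 (277.8575 km)
Q2 at 44.5042°N, 75.4313°W:
  1: √((-0.9607·111.32)² + (2.2870·79.85)²) = √(11437.259547 + 33348.950427) = 211.6275 km
  2: √((1.8946·111.32)² + (4.5264·79.85)²) = √(44481.708657 + 130633.842404) = 418.4681 km
  3: √((-2.3625·111.32)² + (4.1583·79.85)²) = √(69165.581042 + 110250.730940) = 423.5756 km
  → nearest: 1 (211.6275 km)
Q3 at 46.9203°N, 74.5097°W:
  1: √((-3.3768·111.32)² + (1.3654·79.85)²) = √(141304.851706 + 11886.928159) = 391.3972 km
  2: √((-0.5215·111.32)² + (3.6048·79.85)²) = √(3370.194929 + 82853.753841) = 293.6391 km
  3: √((-4.7786·111.32)² + (3.2367·79.85)²) = √(282974.794267 + 66796.658366) = 591.4148 km
  → nearest: 2 (293.6391 km)
Q4 at 43.5056°N, 76.0269°W:
  1: √((0.0379·111.32)² + (2.8826·79.85)²) = √(17.800197 + 52980.811439) = 230.2143 km
  2: √((2.8932·111.32)² + (5.1220·79.85)²) = √(103729.744500 + 167274.210669) = 520.5804 km
  3: √((-1.3639·111.32)² + (4.7539·79.85)²) = √(23052.150914 + 144095.336269) = 408.8367 km
  → nearest: 1 (230.2143 km)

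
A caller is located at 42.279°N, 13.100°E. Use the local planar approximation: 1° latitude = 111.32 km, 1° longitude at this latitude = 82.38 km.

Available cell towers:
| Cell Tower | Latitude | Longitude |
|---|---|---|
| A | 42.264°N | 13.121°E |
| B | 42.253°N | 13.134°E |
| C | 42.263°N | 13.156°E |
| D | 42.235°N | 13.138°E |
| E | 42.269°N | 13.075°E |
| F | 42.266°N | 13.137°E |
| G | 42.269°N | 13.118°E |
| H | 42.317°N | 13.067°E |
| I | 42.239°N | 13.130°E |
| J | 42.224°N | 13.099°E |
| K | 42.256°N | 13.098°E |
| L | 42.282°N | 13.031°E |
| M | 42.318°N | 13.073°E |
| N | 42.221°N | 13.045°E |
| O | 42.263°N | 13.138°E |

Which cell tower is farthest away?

Distances from 42.279°N, 13.100°E:
A: √((-0.015·111.32)² + (0.021·82.38)²) = √(2.78823 + 2.99283) = 2.404 km
B: √((-0.026·111.32)² + (0.034·82.38)²) = √(8.37709 + 7.84515) = 4.028 km
C: √((-0.016·111.32)² + (0.056·82.38)²) = √(3.17239 + 21.28235) = 4.945 km
D: √((-0.044·111.32)² + (0.038·82.38)²) = √(23.99119 + 9.79965) = 5.813 km
E: √((-0.010·111.32)² + (-0.025·82.38)²) = √(1.23921 + 4.24154) = 2.341 km
F: √((-0.013·111.32)² + (0.037·82.38)²) = √(2.09427 + 9.29067) = 3.374 km
G: √((-0.010·111.32)² + (0.018·82.38)²) = √(1.23921 + 2.19881) = 1.854 km
H: √((0.038·111.32)² + (-0.033·82.38)²) = √(17.89425 + 7.39046) = 5.028 km
I: √((-0.040·111.32)² + (0.030·82.38)²) = √(19.82743 + 6.10782) = 5.093 km
J: √((-0.055·111.32)² + (-0.001·82.38)²) = √(37.48623 + 0.00679) = 6.123 km
K: √((-0.023·111.32)² + (-0.002·82.38)²) = √(6.55544 + 0.02715) = 2.566 km
L: √((0.003·111.32)² + (-0.069·82.38)²) = √(0.11153 + 32.31036) = 5.694 km
M: √((0.039·111.32)² + (-0.027·82.38)²) = √(18.84845 + 4.94733) = 4.878 km
N: √((-0.058·111.32)² + (-0.055·82.38)²) = √(41.68717 + 20.52905) = 7.888 km
O: √((-0.016·111.32)² + (0.038·82.38)²) = √(3.17239 + 9.79965) = 3.602 km
Maximum: N at 7.888 km.

N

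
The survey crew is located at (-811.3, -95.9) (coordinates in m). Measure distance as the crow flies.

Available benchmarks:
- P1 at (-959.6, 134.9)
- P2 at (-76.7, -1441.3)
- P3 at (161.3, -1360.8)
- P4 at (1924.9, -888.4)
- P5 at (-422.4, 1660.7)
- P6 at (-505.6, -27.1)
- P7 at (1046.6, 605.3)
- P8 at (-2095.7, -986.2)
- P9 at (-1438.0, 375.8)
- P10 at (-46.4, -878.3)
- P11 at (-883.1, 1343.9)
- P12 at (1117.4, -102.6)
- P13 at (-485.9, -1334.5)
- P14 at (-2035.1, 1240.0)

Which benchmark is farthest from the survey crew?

Distances from (-811.3, -95.9):
P1: √((-148.3)² + (230.8)²) = √(21992.890 + 53268.640) = 274.3 m
P2: √((734.6)² + (-1345.4)²) = √(539637.160 + 1810101.160) = 1532.9 m
P3: √((972.6)² + (-1264.9)²) = √(945950.760 + 1599972.010) = 1595.6 m
P4: √((2736.2)² + (-792.5)²) = √(7486790.440 + 628056.250) = 2848.7 m
P5: √((388.9)² + (1756.6)²) = √(151243.210 + 3085643.560) = 1799.1 m
P6: √((305.7)² + (68.8)²) = √(93452.490 + 4733.440) = 313.3 m
P7: √((1857.9)² + (701.2)²) = √(3451792.410 + 491681.440) = 1985.8 m
P8: √((-1284.4)² + (-890.3)²) = √(1649683.360 + 792634.090) = 1562.8 m
P9: √((-626.7)² + (471.7)²) = √(392752.890 + 222500.890) = 784.4 m
P10: √((764.9)² + (-782.4)²) = √(585072.010 + 612149.760) = 1094.2 m
P11: √((-71.8)² + (1439.8)²) = √(5155.240 + 2073024.040) = 1441.6 m
P12: √((1928.7)² + (-6.7)²) = √(3719883.690 + 44.890) = 1928.7 m
P13: √((325.4)² + (-1238.6)²) = √(105885.160 + 1534129.960) = 1280.6 m
P14: √((-1223.8)² + (1335.9)²) = √(1497686.440 + 1784628.810) = 1811.7 m
Maximum: P4 at 2848.7 m.

P4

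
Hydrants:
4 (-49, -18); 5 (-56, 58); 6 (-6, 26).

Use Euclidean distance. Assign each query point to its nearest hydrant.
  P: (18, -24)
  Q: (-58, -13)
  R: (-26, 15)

P at (18, -24):
  4: 67.3
  5: 110.5
  6: 55.5
  → nearest: 6 (55.5)
Q at (-58, -13):
  4: 10.3
  5: 71.0
  6: 65.0
  → nearest: 4 (10.3)
R at (-26, 15):
  4: 40.2
  5: 52.4
  6: 22.8
  → nearest: 6 (22.8)

P→6; Q→4; R→6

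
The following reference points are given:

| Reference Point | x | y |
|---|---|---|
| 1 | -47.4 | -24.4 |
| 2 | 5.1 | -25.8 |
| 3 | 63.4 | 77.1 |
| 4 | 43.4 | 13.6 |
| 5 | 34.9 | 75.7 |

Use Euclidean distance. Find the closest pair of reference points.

Pairwise distances:
1–2: √((52.5)² + (-1.4)²) = √(2756.250 + 1.960) = 52.5
1–3: √((110.8)² + (101.5)²) = √(12276.640 + 10302.250) = 150.3
1–4: √((90.8)² + (38.0)²) = √(8244.640 + 1444.000) = 98.4
1–5: √((82.3)² + (100.1)²) = √(6773.290 + 10020.010) = 129.6
2–3: √((58.3)² + (102.9)²) = √(3398.890 + 10588.410) = 118.3
2–4: √((38.3)² + (39.4)²) = √(1466.890 + 1552.360) = 54.9
2–5: √((29.8)² + (101.5)²) = √(888.040 + 10302.250) = 105.8
3–4: √((-20.0)² + (-63.5)²) = √(400.000 + 4032.250) = 66.6
3–5: √((-28.5)² + (-1.4)²) = √(812.250 + 1.960) = 28.5
4–5: √((-8.5)² + (62.1)²) = √(72.250 + 3856.410) = 62.7
Closest pair: 3–5 at 28.5.

3 and 5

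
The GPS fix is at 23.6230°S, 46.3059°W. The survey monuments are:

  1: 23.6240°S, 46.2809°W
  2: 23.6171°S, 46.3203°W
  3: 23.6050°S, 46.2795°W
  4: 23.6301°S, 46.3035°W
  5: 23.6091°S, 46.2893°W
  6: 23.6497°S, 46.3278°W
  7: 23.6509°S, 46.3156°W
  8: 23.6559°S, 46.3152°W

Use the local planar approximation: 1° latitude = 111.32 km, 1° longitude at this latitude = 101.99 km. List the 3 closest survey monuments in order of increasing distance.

Distances from 23.6230°S, 46.3059°W:
1: 2.5522 km
2: 1.6088 km
3: 3.3563 km
4: 0.8274 km
5: 2.2936 km
6: 3.7179 km
7: 3.2596 km
8: 3.7833 km
Sorted: 4 (0.8274 km) < 2 (1.6088 km) < 5 (2.2936 km) < 1 (2.5522 km) < 7 (3.2596 km) < …

4, 2, 5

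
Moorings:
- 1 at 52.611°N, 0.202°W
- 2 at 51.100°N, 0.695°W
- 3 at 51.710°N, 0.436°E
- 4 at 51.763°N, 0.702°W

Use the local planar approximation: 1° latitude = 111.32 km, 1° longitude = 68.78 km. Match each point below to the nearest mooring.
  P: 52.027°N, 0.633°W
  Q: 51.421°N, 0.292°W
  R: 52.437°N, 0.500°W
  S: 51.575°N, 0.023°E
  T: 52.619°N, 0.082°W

P at 52.027°N, 0.633°W:
  1: 71.451 km
  2: 103.282 km
  3: 81.556 km
  4: 29.769 km
  → nearest: 4 (29.769 km)
Q at 51.421°N, 0.292°W:
  1: 132.615 km
  2: 45.224 km
  3: 59.516 km
  4: 47.378 km
  → nearest: 2 (45.224 km)
R at 52.437°N, 0.500°W:
  1: 28.201 km
  2: 149.438 km
  3: 103.412 km
  4: 76.305 km
  → nearest: 1 (28.201 km)
S at 51.575°N, 0.023°E:
  1: 116.361 km
  2: 72.352 km
  3: 32.137 km
  4: 54.079 km
  → nearest: 3 (32.137 km)
T at 52.619°N, 0.082°W:
  1: 8.302 km
  2: 174.272 km
  3: 107.279 km
  4: 104.397 km
  → nearest: 1 (8.302 km)

P→4; Q→2; R→1; S→3; T→1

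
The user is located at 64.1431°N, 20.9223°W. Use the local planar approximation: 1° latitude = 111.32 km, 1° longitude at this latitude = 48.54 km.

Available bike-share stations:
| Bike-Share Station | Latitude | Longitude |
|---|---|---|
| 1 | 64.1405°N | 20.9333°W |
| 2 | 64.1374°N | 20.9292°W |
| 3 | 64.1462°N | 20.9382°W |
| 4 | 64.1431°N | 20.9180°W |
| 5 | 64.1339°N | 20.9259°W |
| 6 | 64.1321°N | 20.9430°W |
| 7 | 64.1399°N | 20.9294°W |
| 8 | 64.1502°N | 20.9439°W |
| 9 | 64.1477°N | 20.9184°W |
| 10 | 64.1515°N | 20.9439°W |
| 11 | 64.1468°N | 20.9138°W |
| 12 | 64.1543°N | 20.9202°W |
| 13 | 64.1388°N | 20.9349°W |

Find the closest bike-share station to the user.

4

Distances from 64.1431°N, 20.9223°W:
1: √((-0.0026·111.32)² + (-0.0110·48.54)²) = √(0.083771 + 0.285092) = 0.6073 km
2: √((-0.0057·111.32)² + (-0.0069·48.54)²) = √(0.402621 + 0.112175) = 0.7175 km
3: √((0.0031·111.32)² + (-0.0159·48.54)²) = √(0.119088 + 0.595654) = 0.8454 km
4: √((0.0000·111.32)² + (0.0043·48.54)²) = √(0.000000 + 0.043565) = 0.2087 km
5: √((-0.0092·111.32)² + (-0.0036·48.54)²) = √(1.048871 + 0.030535) = 1.0389 km
6: √((-0.0110·111.32)² + (-0.0207·48.54)²) = √(1.499449 + 1.009579) = 1.5840 km
7: √((-0.0032·111.32)² + (-0.0071·48.54)²) = √(0.126896 + 0.118773) = 0.4956 km
8: √((0.0071·111.32)² + (-0.0216·48.54)²) = √(0.624688 + 1.099277) = 1.3130 km
9: √((0.0046·111.32)² + (0.0039·48.54)²) = √(0.262218 + 0.035837) = 0.5459 km
10: √((0.0084·111.32)² + (-0.0216·48.54)²) = √(0.874390 + 1.099277) = 1.4049 km
11: √((0.0037·111.32)² + (0.0085·48.54)²) = √(0.169648 + 0.170231) = 0.5830 km
12: √((0.0112·111.32)² + (0.0021·48.54)²) = √(1.554470 + 0.010391) = 1.2509 km
13: √((-0.0043·111.32)² + (-0.0126·48.54)²) = √(0.229131 + 0.374059) = 0.7767 km
Minimum: 4 at 0.2087 km.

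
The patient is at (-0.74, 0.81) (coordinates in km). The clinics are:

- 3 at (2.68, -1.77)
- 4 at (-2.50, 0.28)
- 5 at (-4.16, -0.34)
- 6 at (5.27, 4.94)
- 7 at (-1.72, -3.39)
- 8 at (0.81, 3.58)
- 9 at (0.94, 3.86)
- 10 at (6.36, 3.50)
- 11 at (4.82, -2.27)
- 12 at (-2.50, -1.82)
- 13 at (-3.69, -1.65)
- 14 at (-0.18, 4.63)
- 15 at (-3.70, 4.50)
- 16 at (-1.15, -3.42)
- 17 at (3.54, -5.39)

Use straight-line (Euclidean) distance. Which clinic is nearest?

Distances from (-0.74, 0.81):
3: √((3.42)² + (-2.58)²) = √(11.6964 + 6.6564) = 4.28 km
4: √((-1.76)² + (-0.53)²) = √(3.0976 + 0.2809) = 1.84 km
5: √((-3.42)² + (-1.15)²) = √(11.6964 + 1.3225) = 3.61 km
6: √((6.01)² + (4.13)²) = √(36.1201 + 17.0569) = 7.29 km
7: √((-0.98)² + (-4.20)²) = √(0.9604 + 17.6400) = 4.31 km
8: √((1.55)² + (2.77)²) = √(2.4025 + 7.6729) = 3.17 km
9: √((1.68)² + (3.05)²) = √(2.8224 + 9.3025) = 3.48 km
10: √((7.10)² + (2.69)²) = √(50.4100 + 7.2361) = 7.59 km
11: √((5.56)² + (-3.08)²) = √(30.9136 + 9.4864) = 6.36 km
12: √((-1.76)² + (-2.63)²) = √(3.0976 + 6.9169) = 3.16 km
13: √((-2.95)² + (-2.46)²) = √(8.7025 + 6.0516) = 3.84 km
14: √((0.56)² + (3.82)²) = √(0.3136 + 14.5924) = 3.86 km
15: √((-2.96)² + (3.69)²) = √(8.7616 + 13.6161) = 4.73 km
16: √((-0.41)² + (-4.23)²) = √(0.1681 + 17.8929) = 4.25 km
17: √((4.28)² + (-6.20)²) = √(18.3184 + 38.4400) = 7.53 km
Minimum: 4 at 1.84 km.

4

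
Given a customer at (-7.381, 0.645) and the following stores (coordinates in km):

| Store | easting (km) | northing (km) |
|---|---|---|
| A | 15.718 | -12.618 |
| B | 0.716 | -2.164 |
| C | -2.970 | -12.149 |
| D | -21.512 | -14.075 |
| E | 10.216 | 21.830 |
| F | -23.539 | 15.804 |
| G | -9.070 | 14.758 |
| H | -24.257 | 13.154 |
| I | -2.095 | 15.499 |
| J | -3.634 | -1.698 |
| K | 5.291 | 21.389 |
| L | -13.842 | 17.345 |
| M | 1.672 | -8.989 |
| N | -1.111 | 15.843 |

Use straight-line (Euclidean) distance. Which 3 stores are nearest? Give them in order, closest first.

J, B, M

Distances from (-7.381, 0.645):
A: √((23.099)² + (-13.263)²) = √(533.56380 + 175.90717) = 26.636 km
B: √((8.097)² + (-2.809)²) = √(65.56141 + 7.89048) = 8.570 km
C: √((4.411)² + (-12.794)²) = √(19.45692 + 163.68644) = 13.533 km
D: √((-14.131)² + (-14.720)²) = √(199.68516 + 216.67840) = 20.405 km
E: √((17.597)² + (21.185)²) = √(309.65441 + 448.80422) = 27.540 km
F: √((-16.158)² + (15.159)²) = √(261.08096 + 229.79528) = 22.156 km
G: √((-1.689)² + (14.113)²) = √(2.85272 + 199.17677) = 14.214 km
H: √((-16.876)² + (12.509)²) = √(284.79938 + 156.47508) = 21.007 km
I: √((5.286)² + (14.854)²) = √(27.94180 + 220.64132) = 15.767 km
J: √((3.747)² + (-2.343)²) = √(14.04001 + 5.48965) = 4.419 km
K: √((12.672)² + (20.744)²) = √(160.57958 + 430.31354) = 24.308 km
L: √((-6.461)² + (16.700)²) = √(41.74452 + 278.89000) = 17.906 km
M: √((9.053)² + (-9.634)²) = √(81.95681 + 92.81396) = 13.220 km
N: √((6.270)² + (15.198)²) = √(39.31290 + 230.97920) = 16.441 km
Sorted: J (4.419 km) < B (8.570 km) < M (13.220 km) < C (13.533 km) < G (14.214 km) < …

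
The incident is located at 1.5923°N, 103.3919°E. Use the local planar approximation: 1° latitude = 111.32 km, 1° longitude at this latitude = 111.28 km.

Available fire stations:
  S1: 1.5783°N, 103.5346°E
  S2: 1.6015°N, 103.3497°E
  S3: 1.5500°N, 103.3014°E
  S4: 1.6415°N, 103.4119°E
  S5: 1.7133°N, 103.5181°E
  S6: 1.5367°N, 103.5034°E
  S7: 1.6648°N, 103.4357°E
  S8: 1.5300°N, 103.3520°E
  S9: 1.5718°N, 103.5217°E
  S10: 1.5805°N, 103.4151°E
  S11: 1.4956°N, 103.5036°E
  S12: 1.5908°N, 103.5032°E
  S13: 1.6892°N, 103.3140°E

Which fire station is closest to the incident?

Distances from 1.5923°N, 103.3919°E:
S1: 15.9559 km
S2: 4.8064 km
S3: 11.1173 km
S4: 5.9119 km
S5: 19.4590 km
S6: 13.8658 km
S7: 9.4283 km
S8: 8.2348 km
S9: 14.6233 km
S10: 2.8967 km
S11: 16.4433 km
S12: 12.3866 km
S13: 13.8385 km
Minimum: S10 at 2.8967 km.

S10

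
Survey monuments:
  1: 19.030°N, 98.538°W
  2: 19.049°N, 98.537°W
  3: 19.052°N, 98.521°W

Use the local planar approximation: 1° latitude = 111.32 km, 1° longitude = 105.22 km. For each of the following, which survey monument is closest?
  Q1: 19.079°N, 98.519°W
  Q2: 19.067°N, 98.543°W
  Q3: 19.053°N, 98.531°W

Q1→3; Q2→2; Q3→2

Q1 at 19.079°N, 98.519°W:
  1: √((-0.049·111.32)² + (-0.019·105.22)²) = √(29.75353 + 3.99672) = 5.809 km
  2: √((-0.030·111.32)² + (-0.018·105.22)²) = √(11.15293 + 3.58708) = 3.839 km
  3: √((-0.027·111.32)² + (-0.002·105.22)²) = √(9.03387 + 0.04428) = 3.013 km
  → nearest: 3 (3.013 km)
Q2 at 19.067°N, 98.543°W:
  1: √((-0.037·111.32)² + (0.005·105.22)²) = √(16.96484 + 0.27678) = 4.152 km
  2: √((-0.018·111.32)² + (0.006·105.22)²) = √(4.01505 + 0.39856) = 2.101 km
  3: √((-0.015·111.32)² + (0.022·105.22)²) = √(2.78823 + 5.35848) = 2.854 km
  → nearest: 2 (2.101 km)
Q3 at 19.053°N, 98.531°W:
  1: √((-0.023·111.32)² + (-0.007·105.22)²) = √(6.55544 + 0.54249) = 2.664 km
  2: √((-0.004·111.32)² + (-0.006·105.22)²) = √(0.19827 + 0.39856) = 0.773 km
  3: √((-0.001·111.32)² + (0.010·105.22)²) = √(0.01239 + 1.10712) = 1.058 km
  → nearest: 2 (0.773 km)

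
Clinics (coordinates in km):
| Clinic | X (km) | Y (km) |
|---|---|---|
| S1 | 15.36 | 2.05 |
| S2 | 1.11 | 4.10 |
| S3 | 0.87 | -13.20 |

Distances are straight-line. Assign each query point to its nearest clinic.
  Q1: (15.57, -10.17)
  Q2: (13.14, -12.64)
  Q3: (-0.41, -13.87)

Q1 at (15.57, -10.17):
  S1: 12.22 km
  S2: 20.32 km
  S3: 15.01 km
  → nearest: S1 (12.22 km)
Q2 at (13.14, -12.64):
  S1: 14.86 km
  S2: 20.61 km
  S3: 12.28 km
  → nearest: S3 (12.28 km)
Q3 at (-0.41, -13.87):
  S1: 22.41 km
  S2: 18.03 km
  S3: 1.44 km
  → nearest: S3 (1.44 km)

Q1→S1; Q2→S3; Q3→S3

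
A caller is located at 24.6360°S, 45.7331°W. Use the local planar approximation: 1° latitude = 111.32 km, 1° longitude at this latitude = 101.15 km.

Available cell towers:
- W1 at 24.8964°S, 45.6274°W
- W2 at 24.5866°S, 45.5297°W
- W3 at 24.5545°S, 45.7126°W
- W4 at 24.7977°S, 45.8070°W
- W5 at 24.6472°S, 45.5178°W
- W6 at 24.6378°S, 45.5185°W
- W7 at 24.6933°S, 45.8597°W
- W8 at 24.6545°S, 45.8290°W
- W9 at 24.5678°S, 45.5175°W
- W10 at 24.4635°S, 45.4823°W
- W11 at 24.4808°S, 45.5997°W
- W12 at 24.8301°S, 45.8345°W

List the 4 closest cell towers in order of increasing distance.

W3, W8, W7, W4

Distances from 24.6360°S, 45.7331°W:
W1: 30.8966 km
W2: 21.2962 km
W3: 9.3065 km
W4: 19.4908 km
W5: 21.8133 km
W6: 21.7077 km
W7: 14.3063 km
W8: 9.9165 km
W9: 23.0917 km
W10: 31.8167 km
W11: 21.9217 km
W12: 23.9180 km
Sorted: W3 (9.3065 km) < W8 (9.9165 km) < W7 (14.3063 km) < W4 (19.4908 km) < W2 (21.2962 km) < W6 (21.7077 km) < …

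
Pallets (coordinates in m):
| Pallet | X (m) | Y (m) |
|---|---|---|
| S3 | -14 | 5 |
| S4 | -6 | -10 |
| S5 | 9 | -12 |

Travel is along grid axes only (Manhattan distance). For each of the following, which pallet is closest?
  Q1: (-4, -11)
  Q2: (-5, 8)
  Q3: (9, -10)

Q1→S4; Q2→S3; Q3→S5

Q1 at (-4, -11):
  S3: 26 m
  S4: 3 m
  S5: 14 m
  → nearest: S4 (3 m)
Q2 at (-5, 8):
  S3: 12 m
  S4: 19 m
  S5: 34 m
  → nearest: S3 (12 m)
Q3 at (9, -10):
  S3: 38 m
  S4: 15 m
  S5: 2 m
  → nearest: S5 (2 m)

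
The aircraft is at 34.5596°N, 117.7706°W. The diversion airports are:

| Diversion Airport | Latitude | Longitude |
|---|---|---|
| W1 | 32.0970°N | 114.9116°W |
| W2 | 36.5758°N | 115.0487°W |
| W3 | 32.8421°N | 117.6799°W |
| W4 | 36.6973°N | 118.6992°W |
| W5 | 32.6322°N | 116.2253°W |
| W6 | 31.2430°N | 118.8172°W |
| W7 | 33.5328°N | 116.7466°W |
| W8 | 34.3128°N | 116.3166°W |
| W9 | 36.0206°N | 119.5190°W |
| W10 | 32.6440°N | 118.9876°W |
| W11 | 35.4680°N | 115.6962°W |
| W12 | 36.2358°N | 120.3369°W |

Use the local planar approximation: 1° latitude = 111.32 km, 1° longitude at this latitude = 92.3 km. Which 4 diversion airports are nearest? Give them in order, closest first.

Distances from 34.5596°N, 117.7706°W:
W1: 380.5083 km
W2: 336.8858 km
W3: 191.3753 km
W4: 252.9334 km
W5: 257.6410 km
W6: 381.6324 km
W7: 148.3185 km
W8: 136.9875 km
W9: 229.1155 km
W10: 241.0209 km
W11: 216.5307 km
W12: 301.5372 km
Sorted: W8 (136.9875 km) < W7 (148.3185 km) < W3 (191.3753 km) < W11 (216.5307 km) < W9 (229.1155 km) < W10 (241.0209 km) < …

W8, W7, W3, W11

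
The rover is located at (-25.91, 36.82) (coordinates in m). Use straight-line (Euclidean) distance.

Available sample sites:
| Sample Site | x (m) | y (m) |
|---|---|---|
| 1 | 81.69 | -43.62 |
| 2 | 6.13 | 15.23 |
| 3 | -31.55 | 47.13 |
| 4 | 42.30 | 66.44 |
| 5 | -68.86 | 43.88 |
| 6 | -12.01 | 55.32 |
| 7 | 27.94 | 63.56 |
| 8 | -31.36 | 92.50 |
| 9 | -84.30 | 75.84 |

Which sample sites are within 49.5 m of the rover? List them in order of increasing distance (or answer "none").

3, 6, 2, 5

Distances from (-25.91, 36.82):
1: √((107.60)² + (-80.44)²) = √(11577.7600 + 6470.5936) = 134.34 m
2: √((32.04)² + (-21.59)²) = √(1026.5616 + 466.1281) = 38.64 m
3: √((-5.64)² + (10.31)²) = √(31.8096 + 106.2961) = 11.75 m
4: √((68.21)² + (29.62)²) = √(4652.6041 + 877.3444) = 74.36 m
5: √((-42.95)² + (7.06)²) = √(1844.7025 + 49.8436) = 43.53 m
6: √((13.90)² + (18.50)²) = √(193.2100 + 342.2500) = 23.14 m
7: √((53.85)² + (26.74)²) = √(2899.8225 + 715.0276) = 60.12 m
8: √((-5.45)² + (55.68)²) = √(29.7025 + 3100.2624) = 55.95 m
9: √((-58.39)² + (39.02)²) = √(3409.3921 + 1522.5604) = 70.23 m
Threshold 49.5 m: 3 (11.75 m), 6 (23.14 m), 2 (38.64 m), 5 (43.53 m) are within range.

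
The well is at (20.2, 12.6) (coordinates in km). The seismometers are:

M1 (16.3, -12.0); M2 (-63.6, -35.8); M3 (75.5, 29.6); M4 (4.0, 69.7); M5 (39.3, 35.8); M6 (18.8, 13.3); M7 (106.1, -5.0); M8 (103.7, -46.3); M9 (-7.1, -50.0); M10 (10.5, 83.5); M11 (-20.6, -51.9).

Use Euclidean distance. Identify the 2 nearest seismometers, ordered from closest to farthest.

Distances from (20.2, 12.6):
M1: √((-3.9)² + (-24.6)²) = √(15.210 + 605.160) = 24.9 km
M2: √((-83.8)² + (-48.4)²) = √(7022.440 + 2342.560) = 96.8 km
M3: √((55.3)² + (17.0)²) = √(3058.090 + 289.000) = 57.9 km
M4: √((-16.2)² + (57.1)²) = √(262.440 + 3260.410) = 59.4 km
M5: √((19.1)² + (23.2)²) = √(364.810 + 538.240) = 30.1 km
M6: √((-1.4)² + (0.7)²) = √(1.960 + 0.490) = 1.6 km
M7: √((85.9)² + (-17.6)²) = √(7378.810 + 309.760) = 87.7 km
M8: √((83.5)² + (-58.9)²) = √(6972.250 + 3469.210) = 102.2 km
M9: √((-27.3)² + (-62.6)²) = √(745.290 + 3918.760) = 68.3 km
M10: √((-9.7)² + (70.9)²) = √(94.090 + 5026.810) = 71.6 km
M11: √((-40.8)² + (-64.5)²) = √(1664.640 + 4160.250) = 76.3 km
Sorted: M6 (1.6 km) < M1 (24.9 km) < M5 (30.1 km) < M3 (57.9 km) < …

M6, M1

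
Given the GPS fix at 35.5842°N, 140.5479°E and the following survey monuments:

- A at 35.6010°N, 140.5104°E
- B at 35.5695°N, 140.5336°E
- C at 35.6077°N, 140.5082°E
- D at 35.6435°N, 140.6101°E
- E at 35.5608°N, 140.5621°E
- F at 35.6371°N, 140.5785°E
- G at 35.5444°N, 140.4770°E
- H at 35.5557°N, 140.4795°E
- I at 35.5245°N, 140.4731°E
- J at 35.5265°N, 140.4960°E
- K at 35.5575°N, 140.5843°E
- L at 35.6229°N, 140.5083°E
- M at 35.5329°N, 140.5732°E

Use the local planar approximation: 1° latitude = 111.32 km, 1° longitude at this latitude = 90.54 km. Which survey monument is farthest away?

Distances from 35.5842°N, 140.5479°E:
A: √((0.0168·111.32)² + (-0.0375·90.54)²) = √(3.497558 + 11.527723) = 3.8762 km
B: √((-0.0147·111.32)² + (-0.0143·90.54)²) = √(2.677818 + 1.676305) = 2.0867 km
C: √((0.0235·111.32)² + (-0.0397·90.54)²) = √(6.843561 + 12.919985) = 4.4456 km
D: √((0.0593·111.32)² + (0.0622·90.54)²) = √(43.576845 + 31.714783) = 8.6771 km
E: √((-0.0234·111.32)² + (0.0142·90.54)²) = √(6.785441 + 1.652942) = 2.9049 km
F: √((0.0529·111.32)² + (0.0306·90.54)²) = √(34.678295 + 7.675803) = 6.5080 km
G: √((-0.0398·111.32)² + (-0.0709·90.54)²) = √(19.629649 + 41.207233) = 7.7998 km
H: √((-0.0285·111.32)² + (-0.0684·90.54)²) = √(10.065518 + 38.352456) = 6.9583 km
I: √((-0.0597·111.32)² + (-0.0748·90.54)²) = √(44.166711 + 45.865293) = 9.4885 km
J: √((-0.0577·111.32)² + (-0.0519·90.54)²) = √(41.257036 + 22.080845) = 7.9585 km
K: √((-0.0267·111.32)² + (0.0364·90.54)²) = √(8.834234 + 10.861348) = 4.4380 km
L: √((0.0387·111.32)² + (-0.0396·90.54)²) = √(18.559588 + 12.854978) = 5.6049 km
M: √((-0.0513·111.32)² + (0.0253·90.54)²) = √(32.612277 + 5.247132) = 6.1530 km
Maximum: I at 9.4885 km.

I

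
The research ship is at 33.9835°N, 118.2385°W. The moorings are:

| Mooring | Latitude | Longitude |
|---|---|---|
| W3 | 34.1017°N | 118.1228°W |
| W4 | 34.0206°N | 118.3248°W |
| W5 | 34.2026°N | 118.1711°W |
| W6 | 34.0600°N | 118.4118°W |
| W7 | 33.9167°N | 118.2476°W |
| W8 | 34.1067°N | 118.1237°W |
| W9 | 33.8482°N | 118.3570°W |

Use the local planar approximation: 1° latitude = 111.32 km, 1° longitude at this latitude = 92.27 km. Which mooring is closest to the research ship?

Distances from 33.9835°N, 118.2385°W:
W3: √((0.1182·111.32)² + (0.1157·92.27)²) = √(173.133596 + 113.969268) = 16.9441 km
W4: √((0.0371·111.32)² + (-0.0863·92.27)²) = √(17.056669 + 63.407792) = 8.9702 km
W5: √((0.2191·111.32)² + (0.0674·92.27)²) = √(594.882441 + 38.675936) = 25.1706 km
W6: √((0.0765·111.32)² + (-0.1733·92.27)²) = √(72.521915 + 255.692604) = 18.1167 km
W7: √((-0.0668·111.32)² + (-0.0091·92.27)²) = √(55.296714 + 0.705024) = 7.4834 km
W8: √((0.1232·111.32)² + (0.1148·92.27)²) = √(188.090911 + 112.203090) = 17.3290 km
W9: √((-0.1353·111.32)² + (-0.1185·92.27)²) = √(226.851674 + 119.552247) = 18.6119 km
Minimum: W7 at 7.4834 km.

W7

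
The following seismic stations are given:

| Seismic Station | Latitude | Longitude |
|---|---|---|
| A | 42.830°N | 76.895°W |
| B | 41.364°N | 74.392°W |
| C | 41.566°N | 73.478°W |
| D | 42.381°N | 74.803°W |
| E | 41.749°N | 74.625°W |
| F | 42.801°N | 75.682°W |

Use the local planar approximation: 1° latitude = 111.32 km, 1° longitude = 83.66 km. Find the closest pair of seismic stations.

B and E

Pairwise distances:
A–B: 265.483 km
A–C: 318.619 km
A–D: 182.014 km
A–E: 224.825 km
A–F: 101.531 km
B–C: 79.703 km
B–D: 118.319 km
B–E: 47.083 km
B–F: 192.967 km
C–D: 143.244 km
C–E: 98.097 km
C–F: 229.998 km
D–E: 71.913 km
D–F: 87.142 km
E–F: 146.745 km
Closest pair: B–E at 47.083 km.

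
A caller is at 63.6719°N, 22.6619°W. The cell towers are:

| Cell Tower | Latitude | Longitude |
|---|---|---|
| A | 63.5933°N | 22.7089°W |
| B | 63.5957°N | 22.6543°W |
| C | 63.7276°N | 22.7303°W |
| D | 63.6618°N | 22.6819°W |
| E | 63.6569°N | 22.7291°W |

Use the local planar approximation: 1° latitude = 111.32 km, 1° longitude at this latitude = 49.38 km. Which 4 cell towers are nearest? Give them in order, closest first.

Distances from 63.6719°N, 22.6619°W:
A: √((-0.0786·111.32)² + (-0.0470·49.38)²) = √(76.558160 + 5.386391) = 9.0523 km
B: √((-0.0762·111.32)² + (0.0076·49.38)²) = √(71.954231 + 0.140841) = 8.4909 km
C: √((0.0557·111.32)² + (-0.0684·49.38)²) = √(38.446498 + 11.408128) = 7.0608 km
D: √((-0.0101·111.32)² + (-0.0200·49.38)²) = √(1.264122 + 0.975354) = 1.4965 km
E: √((-0.0150·111.32)² + (-0.0672·49.38)²) = √(2.788232 + 11.011354) = 3.7148 km
Sorted: D (1.4965 km) < E (3.7148 km) < C (7.0608 km) < B (8.4909 km) < A (9.0523 km)

D, E, C, B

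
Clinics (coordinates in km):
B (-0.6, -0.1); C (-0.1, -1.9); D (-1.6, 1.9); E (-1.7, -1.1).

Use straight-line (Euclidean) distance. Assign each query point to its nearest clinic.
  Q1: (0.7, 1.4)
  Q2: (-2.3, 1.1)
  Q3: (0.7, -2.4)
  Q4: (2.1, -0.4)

Q1→B; Q2→D; Q3→C; Q4→C

Q1 at (0.7, 1.4):
  B: 1.98 km
  C: 3.40 km
  D: 2.35 km
  E: 3.47 km
  → nearest: B (1.98 km)
Q2 at (-2.3, 1.1):
  B: 2.08 km
  C: 3.72 km
  D: 1.06 km
  E: 2.28 km
  → nearest: D (1.06 km)
Q3 at (0.7, -2.4):
  B: 2.64 km
  C: 0.94 km
  D: 4.88 km
  E: 2.73 km
  → nearest: C (0.94 km)
Q4 at (2.1, -0.4):
  B: 2.72 km
  C: 2.66 km
  D: 4.36 km
  E: 3.86 km
  → nearest: C (2.66 km)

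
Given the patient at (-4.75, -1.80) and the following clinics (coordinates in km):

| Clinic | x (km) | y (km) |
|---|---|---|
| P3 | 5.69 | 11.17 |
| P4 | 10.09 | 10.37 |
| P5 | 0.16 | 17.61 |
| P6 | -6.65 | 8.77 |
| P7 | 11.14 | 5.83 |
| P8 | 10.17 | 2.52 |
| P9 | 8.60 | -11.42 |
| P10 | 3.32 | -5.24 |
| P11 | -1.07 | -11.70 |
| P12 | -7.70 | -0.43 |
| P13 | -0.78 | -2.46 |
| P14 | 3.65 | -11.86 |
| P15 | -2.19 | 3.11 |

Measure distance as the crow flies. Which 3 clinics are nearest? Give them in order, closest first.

P12, P13, P15

Distances from (-4.75, -1.80):
P3: 16.65 km
P4: 19.19 km
P5: 20.02 km
P6: 10.74 km
P7: 17.63 km
P8: 15.53 km
P9: 16.45 km
P10: 8.77 km
P11: 10.56 km
P12: 3.25 km
P13: 4.02 km
P14: 13.11 km
P15: 5.54 km
Sorted: P12 (3.25 km) < P13 (4.02 km) < P15 (5.54 km) < P10 (8.77 km) < P11 (10.56 km) < …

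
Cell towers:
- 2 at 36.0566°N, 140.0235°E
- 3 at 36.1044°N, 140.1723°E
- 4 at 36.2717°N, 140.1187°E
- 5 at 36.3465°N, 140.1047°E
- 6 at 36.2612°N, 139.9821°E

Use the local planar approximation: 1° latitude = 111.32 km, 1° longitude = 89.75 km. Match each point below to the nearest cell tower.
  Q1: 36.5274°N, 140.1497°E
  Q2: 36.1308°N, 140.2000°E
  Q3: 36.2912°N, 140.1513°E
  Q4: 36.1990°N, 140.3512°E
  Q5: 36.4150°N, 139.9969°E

Q1 at 36.5274°N, 140.1497°E:
  2: 53.6194 km
  3: 47.1320 km
  4: 28.6002 km
  5: 20.5388 km
  6: 33.2325 km
  → nearest: 5 (20.5388 km)
Q2 at 36.1308°N, 140.2000°E:
  2: 17.8650 km
  3: 3.8493 km
  4: 17.2991 km
  5: 25.4896 km
  6: 24.3552 km
  → nearest: 3 (3.8493 km)
Q3 at 36.2912°N, 140.1513°E:
  2: 28.5235 km
  3: 20.8798 km
  4: 3.6432 km
  5: 7.4423 km
  6: 15.5486 km
  → nearest: 4 (3.6432 km)
Q4 at 36.1990°N, 140.3512°E:
  2: 33.4110 km
  3: 19.2016 km
  4: 22.3813 km
  5: 27.5509 km
  6: 33.8426 km
  → nearest: 3 (19.2016 km)
Q5 at 36.4150°N, 139.9969°E:
  2: 39.9685 km
  3: 37.9910 km
  4: 19.3383 km
  5: 12.3188 km
  6: 17.1725 km
  → nearest: 5 (12.3188 km)

Q1→5; Q2→3; Q3→4; Q4→3; Q5→5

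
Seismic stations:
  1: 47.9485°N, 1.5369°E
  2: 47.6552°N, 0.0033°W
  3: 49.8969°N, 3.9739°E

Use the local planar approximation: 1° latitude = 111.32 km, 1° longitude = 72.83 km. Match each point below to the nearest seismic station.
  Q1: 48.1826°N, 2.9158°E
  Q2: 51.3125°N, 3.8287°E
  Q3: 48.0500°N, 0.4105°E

Q1→1; Q2→3; Q3→2

Q1 at 48.1826°N, 2.9158°E:
  1: √((-0.2341·111.32)² + (-1.3789·72.83)²) = √(679.124225 + 10085.238269) = 103.7514 km
  2: √((-0.5274·111.32)² + (-2.9191·72.83)²) = √(3446.883827 + 45197.932139) = 220.5557 km
  3: √((1.7143·111.32)² + (1.0581·72.83)²) = √(36418.331569 + 5938.462915) = 205.8077 km
  → nearest: 1 (103.7514 km)
Q2 at 51.3125°N, 3.8287°E:
  1: √((-3.3640·111.32)² + (-2.2918·72.83)²) = √(140235.629901 + 27859.546976) = 409.9941 km
  2: √((-3.6573·111.32)² + (-3.8320·72.83)²) = √(165755.354770 + 77888.191630) = 493.6026 km
  3: √((-1.4156·111.32)² + (0.1452·72.83)²) = √(24832.903636 + 111.828848) = 157.9390 km
  → nearest: 3 (157.9390 km)
Q3 at 48.0500°N, 0.4105°E:
  1: √((-0.1015·111.32)² + (1.1264·72.83)²) = √(127.666949 + 6729.858043) = 82.8102 km
  2: √((-0.3948·111.32)² + (-0.4138·72.83)²) = √(1931.526555 + 908.242024) = 53.2895 km
  3: √((1.8469·111.32)² + (3.5634·72.83)²) = √(42270.088579 + 67351.887521) = 331.0921 km
  → nearest: 2 (53.2895 km)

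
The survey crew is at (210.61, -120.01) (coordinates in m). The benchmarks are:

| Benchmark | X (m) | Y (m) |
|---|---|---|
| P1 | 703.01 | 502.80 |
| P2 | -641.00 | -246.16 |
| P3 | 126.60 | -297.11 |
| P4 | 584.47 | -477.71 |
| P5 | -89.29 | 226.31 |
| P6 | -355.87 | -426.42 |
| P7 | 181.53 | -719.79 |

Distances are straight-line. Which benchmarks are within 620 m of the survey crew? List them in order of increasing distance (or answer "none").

Distances from (210.61, -120.01):
P1: √((492.40)² + (622.81)²) = √(242457.7600 + 387892.2961) = 793.95 m
P2: √((-851.61)² + (-126.15)²) = √(725239.5921 + 15913.8225) = 860.90 m
P3: √((-84.01)² + (-177.10)²) = √(7057.6801 + 31364.4100) = 196.02 m
P4: √((373.86)² + (-357.70)²) = √(139771.2996 + 127949.2900) = 517.42 m
P5: √((-299.90)² + (346.32)²) = √(89940.0100 + 119937.5424) = 458.12 m
P6: √((-566.48)² + (-306.41)²) = √(320899.5904 + 93887.0881) = 644.04 m
P7: √((-29.08)² + (-599.78)²) = √(845.6464 + 359736.0484) = 600.48 m
Threshold 620 m: P3 (196.02 m), P5 (458.12 m), P4 (517.42 m), P7 (600.48 m) are within range.

P3, P5, P4, P7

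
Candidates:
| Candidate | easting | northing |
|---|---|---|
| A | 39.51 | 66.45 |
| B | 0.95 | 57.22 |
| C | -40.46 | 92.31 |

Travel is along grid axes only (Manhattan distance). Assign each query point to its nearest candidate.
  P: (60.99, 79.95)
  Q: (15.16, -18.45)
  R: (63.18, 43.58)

P→A; Q→B; R→A

P at (60.99, 79.95):
  A: 34.98
  B: 82.77
  C: 113.81
  → nearest: A (34.98)
Q at (15.16, -18.45):
  A: 109.25
  B: 89.88
  C: 166.38
  → nearest: B (89.88)
R at (63.18, 43.58):
  A: 46.54
  B: 75.87
  C: 152.37
  → nearest: A (46.54)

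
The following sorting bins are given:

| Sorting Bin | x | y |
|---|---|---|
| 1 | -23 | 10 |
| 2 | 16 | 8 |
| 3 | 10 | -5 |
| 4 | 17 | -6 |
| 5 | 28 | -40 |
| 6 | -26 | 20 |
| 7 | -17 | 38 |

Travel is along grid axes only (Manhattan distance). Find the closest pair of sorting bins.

3 and 4

Pairwise distances:
1–2: 41
1–3: 48
1–4: 56
1–5: 101
1–6: 13
1–7: 34
2–3: 19
2–4: 15
2–5: 60
2–6: 54
2–7: 63
3–4: 8
3–5: 53
3–6: 61
3–7: 70
4–5: 45
4–6: 69
4–7: 78
5–6: 114
5–7: 123
6–7: 27
Closest pair: 3–4 at 8.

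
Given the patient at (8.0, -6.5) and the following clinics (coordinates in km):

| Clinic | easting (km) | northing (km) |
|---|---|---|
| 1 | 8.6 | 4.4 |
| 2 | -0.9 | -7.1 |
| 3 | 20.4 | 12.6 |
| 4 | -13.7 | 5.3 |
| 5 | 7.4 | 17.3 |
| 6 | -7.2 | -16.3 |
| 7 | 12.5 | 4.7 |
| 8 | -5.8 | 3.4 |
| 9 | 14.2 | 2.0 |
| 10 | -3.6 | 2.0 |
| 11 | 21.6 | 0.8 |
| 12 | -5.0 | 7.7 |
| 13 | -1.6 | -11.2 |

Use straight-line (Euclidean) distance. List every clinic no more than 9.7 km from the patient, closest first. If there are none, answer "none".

Distances from (8.0, -6.5):
1: 10.9 km
2: 8.9 km
3: 22.8 km
4: 24.7 km
5: 23.8 km
6: 18.1 km
7: 12.1 km
8: 17.0 km
9: 10.5 km
10: 14.4 km
11: 15.4 km
12: 19.3 km
13: 10.7 km
Threshold 9.7 km: 2 (8.9 km) is within range.

2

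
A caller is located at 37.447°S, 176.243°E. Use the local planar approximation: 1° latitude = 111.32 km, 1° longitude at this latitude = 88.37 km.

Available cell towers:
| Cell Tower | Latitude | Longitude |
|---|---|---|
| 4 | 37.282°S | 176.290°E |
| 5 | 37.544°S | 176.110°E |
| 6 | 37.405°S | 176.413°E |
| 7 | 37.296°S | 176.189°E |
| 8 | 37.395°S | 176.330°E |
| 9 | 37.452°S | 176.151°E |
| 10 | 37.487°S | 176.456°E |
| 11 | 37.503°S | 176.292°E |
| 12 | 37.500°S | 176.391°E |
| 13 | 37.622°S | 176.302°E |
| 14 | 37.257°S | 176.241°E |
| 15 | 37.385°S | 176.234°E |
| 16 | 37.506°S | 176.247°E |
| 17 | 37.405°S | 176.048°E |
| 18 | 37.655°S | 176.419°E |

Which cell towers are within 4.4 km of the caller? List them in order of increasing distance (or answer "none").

Distances from 37.447°S, 176.243°E:
4: √((0.165·111.32)² + (0.047·88.37)²) = √(337.37608 + 17.25065) = 18.832 km
5: √((-0.097·111.32)² + (-0.133·88.37)²) = √(116.59767 + 138.13795) = 15.960 km
6: √((0.042·111.32)² + (0.170·88.37)²) = √(21.85974 + 225.68752) = 15.734 km
7: √((0.151·111.32)² + (-0.054·88.37)²) = √(282.55324 + 22.77179) = 17.474 km
8: √((0.052·111.32)² + (0.087·88.37)²) = √(33.50835 + 59.10827) = 9.624 km
9: √((-0.005·111.32)² + (-0.092·88.37)²) = √(0.30980 + 66.09755) = 8.149 km
10: √((-0.040·111.32)² + (0.213·88.37)²) = √(19.82743 + 354.29818) = 19.342 km
11: √((-0.056·111.32)² + (0.049·88.37)²) = √(38.86176 + 18.75003) = 7.590 km
12: √((-0.053·111.32)² + (0.148·88.37)²) = √(34.80953 + 171.05396) = 14.348 km
13: √((-0.175·111.32)² + (0.059·88.37)²) = √(379.50936 + 27.18402) = 20.167 km
14: √((0.190·111.32)² + (-0.002·88.37)²) = √(447.35634 + 0.03124) = 21.152 km
15: √((0.062·111.32)² + (-0.009·88.37)²) = √(47.63540 + 0.63255) = 6.948 km
16: √((-0.059·111.32)² + (0.004·88.37)²) = √(43.13705 + 0.12495) = 6.577 km
17: √((0.042·111.32)² + (-0.195·88.37)²) = √(21.85974 + 296.94699) = 17.855 km
18: √((-0.208·111.32)² + (0.176·88.37)²) = √(536.13365 + 241.89954) = 27.893 km
Threshold 4.4 km: none within range.

none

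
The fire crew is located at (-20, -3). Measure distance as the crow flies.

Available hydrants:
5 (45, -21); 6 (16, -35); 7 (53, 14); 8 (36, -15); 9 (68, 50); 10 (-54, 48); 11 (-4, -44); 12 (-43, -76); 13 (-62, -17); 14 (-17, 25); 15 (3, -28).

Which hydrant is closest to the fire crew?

Distances from (-20, -3):
5: √((65)² + (-18)²) = √(4225.000 + 324.000) = 67.4
6: √((36)² + (-32)²) = √(1296.000 + 1024.000) = 48.2
7: √((73)² + (17)²) = √(5329.000 + 289.000) = 75.0
8: √((56)² + (-12)²) = √(3136.000 + 144.000) = 57.3
9: √((88)² + (53)²) = √(7744.000 + 2809.000) = 102.7
10: √((-34)² + (51)²) = √(1156.000 + 2601.000) = 61.3
11: √((16)² + (-41)²) = √(256.000 + 1681.000) = 44.0
12: √((-23)² + (-73)²) = √(529.000 + 5329.000) = 76.5
13: √((-42)² + (-14)²) = √(1764.000 + 196.000) = 44.3
14: √((3)² + (28)²) = √(9.000 + 784.000) = 28.2
15: √((23)² + (-25)²) = √(529.000 + 625.000) = 34.0
Minimum: 14 at 28.2.

14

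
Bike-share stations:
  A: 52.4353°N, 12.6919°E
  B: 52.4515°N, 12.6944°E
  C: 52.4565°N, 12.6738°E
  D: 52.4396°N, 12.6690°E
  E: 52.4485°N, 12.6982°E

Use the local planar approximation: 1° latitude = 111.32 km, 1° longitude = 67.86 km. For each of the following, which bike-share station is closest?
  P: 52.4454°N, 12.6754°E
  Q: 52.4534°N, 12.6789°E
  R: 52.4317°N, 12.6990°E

P→D; Q→C; R→A

P at 52.4454°N, 12.6754°E:
  A: √((-0.0101·111.32)² + (0.0165·67.86)²) = √(1.264122 + 1.253706) = 1.5868 km
  B: √((0.0061·111.32)² + (0.0190·67.86)²) = √(0.461112 + 1.662398) = 1.4572 km
  C: √((0.0111·111.32)² + (-0.0016·67.86)²) = √(1.526836 + 0.011789) = 1.2404 km
  D: √((-0.0058·111.32)² + (-0.0064·67.86)²) = √(0.416872 + 0.188620) = 0.7781 km
  E: √((0.0031·111.32)² + (0.0228·67.86)²) = √(0.119088 + 2.393853) = 1.5852 km
  → nearest: D (0.7781 km)
Q at 52.4534°N, 12.6789°E:
  A: √((-0.0181·111.32)² + (0.0130·67.86)²) = √(4.059790 + 0.778242) = 2.1996 km
  B: √((-0.0019·111.32)² + (0.0155·67.86)²) = √(0.044736 + 1.106346) = 1.0729 km
  C: √((0.0031·111.32)² + (-0.0051·67.86)²) = √(0.119088 + 0.119776) = 0.4887 km
  D: √((-0.0138·111.32)² + (-0.0099·67.86)²) = √(2.359960 + 0.451334) = 1.6767 km
  E: √((-0.0049·111.32)² + (0.0193·67.86)²) = √(0.297535 + 1.715309) = 1.4187 km
  → nearest: C (0.4887 km)
R at 52.4317°N, 12.6990°E:
  A: √((0.0036·111.32)² + (-0.0071·67.86)²) = √(0.160602 + 0.232137) = 0.6267 km
  B: √((0.0198·111.32)² + (-0.0046·67.86)²) = √(4.858216 + 0.097441) = 2.2261 km
  C: √((0.0248·111.32)² + (-0.0252·67.86)²) = √(7.621663 + 2.924346) = 3.2475 km
  D: √((0.0079·111.32)² + (-0.0300·67.86)²) = √(0.773394 + 4.144482) = 2.2176 km
  E: √((0.0168·111.32)² + (-0.0008·67.86)²) = √(3.497558 + 0.002947) = 1.8710 km
  → nearest: A (0.6267 km)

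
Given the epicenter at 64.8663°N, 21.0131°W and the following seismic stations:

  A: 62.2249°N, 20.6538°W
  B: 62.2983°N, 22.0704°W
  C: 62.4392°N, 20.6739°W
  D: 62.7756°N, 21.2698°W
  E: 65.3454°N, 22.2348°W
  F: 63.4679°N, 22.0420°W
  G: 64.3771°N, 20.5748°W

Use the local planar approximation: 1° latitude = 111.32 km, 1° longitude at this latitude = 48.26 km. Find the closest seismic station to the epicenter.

G

Distances from 64.8663°N, 21.0131°W:
A: 294.5515 km
B: 290.3878 km
C: 270.6802 km
D: 233.0662 km
E: 79.5025 km
F: 163.3974 km
G: 58.4215 km
Minimum: G at 58.4215 km.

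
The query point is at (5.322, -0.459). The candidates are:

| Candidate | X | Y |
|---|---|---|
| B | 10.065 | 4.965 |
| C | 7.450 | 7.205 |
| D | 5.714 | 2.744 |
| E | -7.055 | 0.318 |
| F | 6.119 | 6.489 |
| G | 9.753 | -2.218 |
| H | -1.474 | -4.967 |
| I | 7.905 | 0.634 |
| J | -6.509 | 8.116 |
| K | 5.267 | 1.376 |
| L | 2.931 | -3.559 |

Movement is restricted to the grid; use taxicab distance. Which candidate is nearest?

Distances from (5.322, -0.459):
B: |4.743| + |5.424| = 4.743 + 5.424 = 10.167
C: |2.128| + |7.664| = 2.128 + 7.664 = 9.792
D: |0.392| + |3.203| = 0.392 + 3.203 = 3.595
E: |-12.377| + |0.777| = 12.377 + 0.777 = 13.154
F: |0.797| + |6.948| = 0.797 + 6.948 = 7.745
G: |4.431| + |-1.759| = 4.431 + 1.759 = 6.190
H: |-6.796| + |-4.508| = 6.796 + 4.508 = 11.304
I: |2.583| + |1.093| = 2.583 + 1.093 = 3.676
J: |-11.831| + |8.575| = 11.831 + 8.575 = 20.406
K: |-0.055| + |1.835| = 0.055 + 1.835 = 1.890
L: |-2.391| + |-3.100| = 2.391 + 3.100 = 5.491
Minimum: K at 1.890.

K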